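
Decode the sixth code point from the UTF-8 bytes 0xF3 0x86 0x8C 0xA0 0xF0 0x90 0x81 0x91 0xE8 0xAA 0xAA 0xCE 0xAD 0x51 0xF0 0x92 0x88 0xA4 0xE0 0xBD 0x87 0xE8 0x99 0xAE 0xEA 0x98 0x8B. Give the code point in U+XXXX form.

U+12224

Offset 0: leading byte 0xF3 = 11110011 → 4-byte char #1 = F3 86 8C A0.
Offset 4: leading byte 0xF0 = 11110000 → 4-byte char #2 = F0 90 81 91.
Offset 8: leading byte 0xE8 = 11101000 → 3-byte char #3 = E8 AA AA.
Offset 11: leading byte 0xCE = 11001110 → 2-byte char #4 = CE AD.
Offset 13: leading byte 0x51 = 01010001 → 1-byte char #5 = 51.
Offset 14: leading byte 0xF0 = 11110000 → 4-byte char #6 = F0 92 88 A4.
Leading byte 0xF0 = 11110000 matches 11110xxx → 4-byte sequence.
Byte 1: 0xF0 = 11110000, payload 000 (3 bits).
Byte 2: 0x92 = 10010010 (10xxxxxx ✓), payload 010010.
Byte 3: 0x88 = 10001000 (10xxxxxx ✓), payload 001000.
Byte 4: 0xA4 = 10100100 (10xxxxxx ✓), payload 100100.
Concatenate: 000010010001000100100 = 0x12224 (21 bits → U+12224).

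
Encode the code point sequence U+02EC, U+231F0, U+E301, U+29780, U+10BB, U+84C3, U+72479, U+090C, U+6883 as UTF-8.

CB AC F0 A3 87 B0 EE 8C 81 F0 A9 9E 80 E1 82 BB E8 93 83 F1 B2 91 B9 E0 A4 8C E6 A2 83

U+02EC: 2-byte form → CB AC.
U+231F0: 4-byte form → F0 A3 87 B0.
U+E301: 3-byte form → EE 8C 81.
U+29780: 4-byte form → F0 A9 9E 80.
U+10BB: 3-byte form → E1 82 BB.
U+84C3: 3-byte form → E8 93 83.
U+72479: 4-byte form → F1 B2 91 B9.
U+090C: 3-byte form → E0 A4 8C.
U+6883: 3-byte form → E6 A2 83.
Concatenated (29 bytes): CB AC F0 A3 87 B0 EE 8C 81 F0 A9 9E 80 E1 82 BB E8 93 83 F1 B2 91 B9 E0 A4 8C E6 A2 83.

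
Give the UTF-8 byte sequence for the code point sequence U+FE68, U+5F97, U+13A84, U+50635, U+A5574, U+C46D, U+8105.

U+FE68: 3-byte form → EF B9 A8.
U+5F97: 3-byte form → E5 BE 97.
U+13A84: 4-byte form → F0 93 AA 84.
U+50635: 4-byte form → F1 90 98 B5.
U+A5574: 4-byte form → F2 A5 95 B4.
U+C46D: 3-byte form → EC 91 AD.
U+8105: 3-byte form → E8 84 85.
Concatenated (24 bytes): EF B9 A8 E5 BE 97 F0 93 AA 84 F1 90 98 B5 F2 A5 95 B4 EC 91 AD E8 84 85.

EF B9 A8 E5 BE 97 F0 93 AA 84 F1 90 98 B5 F2 A5 95 B4 EC 91 AD E8 84 85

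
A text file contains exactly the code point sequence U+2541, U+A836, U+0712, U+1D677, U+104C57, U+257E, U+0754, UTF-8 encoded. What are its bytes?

U+2541: 3-byte form → E2 95 81.
U+A836: 3-byte form → EA A0 B6.
U+0712: 2-byte form → DC 92.
U+1D677: 4-byte form → F0 9D 99 B7.
U+104C57: 4-byte form → F4 84 B1 97.
U+257E: 3-byte form → E2 95 BE.
U+0754: 2-byte form → DD 94.
Concatenated (21 bytes): E2 95 81 EA A0 B6 DC 92 F0 9D 99 B7 F4 84 B1 97 E2 95 BE DD 94.

E2 95 81 EA A0 B6 DC 92 F0 9D 99 B7 F4 84 B1 97 E2 95 BE DD 94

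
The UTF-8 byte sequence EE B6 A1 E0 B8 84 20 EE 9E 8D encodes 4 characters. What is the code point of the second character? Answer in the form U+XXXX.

U+0E04

Offset 0: leading byte 0xEE = 11101110 → 3-byte char #1 = EE B6 A1.
Offset 3: leading byte 0xE0 = 11100000 → 3-byte char #2 = E0 B8 84.
Leading byte 0xE0 = 11100000 matches 1110xxxx → 3-byte sequence.
Byte 1: 0xE0 = 11100000, payload 0000 (4 bits).
Byte 2: 0xB8 = 10111000 (10xxxxxx ✓), payload 111000.
Byte 3: 0x84 = 10000100 (10xxxxxx ✓), payload 000100.
Concatenate: 0000111000000100 = 0xE04 (16 bits → U+0E04).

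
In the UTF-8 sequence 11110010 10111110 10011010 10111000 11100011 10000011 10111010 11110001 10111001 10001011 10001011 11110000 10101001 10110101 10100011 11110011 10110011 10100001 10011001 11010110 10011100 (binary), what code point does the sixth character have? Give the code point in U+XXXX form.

Offset 0: leading byte 0xF2 = 11110010 → 4-byte char #1 = F2 BE 9A B8.
Offset 4: leading byte 0xE3 = 11100011 → 3-byte char #2 = E3 83 BA.
Offset 7: leading byte 0xF1 = 11110001 → 4-byte char #3 = F1 B9 8B 8B.
Offset 11: leading byte 0xF0 = 11110000 → 4-byte char #4 = F0 A9 B5 A3.
Offset 15: leading byte 0xF3 = 11110011 → 4-byte char #5 = F3 B3 A1 99.
Offset 19: leading byte 0xD6 = 11010110 → 2-byte char #6 = D6 9C.
Leading byte 0xD6 = 11010110 matches 110xxxxx → 2-byte sequence.
Byte 1: 0xD6 = 11010110, payload 10110 (5 bits).
Byte 2: 0x9C = 10011100 (10xxxxxx ✓), payload 011100.
Concatenate: 10110011100 = 0x59C (11 bits → U+059C).

U+059C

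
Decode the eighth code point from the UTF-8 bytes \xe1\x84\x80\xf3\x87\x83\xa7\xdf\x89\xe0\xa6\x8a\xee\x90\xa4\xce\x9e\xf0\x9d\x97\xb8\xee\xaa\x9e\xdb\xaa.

U+EA9E

Offset 0: leading byte 0xE1 = 11100001 → 3-byte char #1 = E1 84 80.
Offset 3: leading byte 0xF3 = 11110011 → 4-byte char #2 = F3 87 83 A7.
Offset 7: leading byte 0xDF = 11011111 → 2-byte char #3 = DF 89.
Offset 9: leading byte 0xE0 = 11100000 → 3-byte char #4 = E0 A6 8A.
Offset 12: leading byte 0xEE = 11101110 → 3-byte char #5 = EE 90 A4.
Offset 15: leading byte 0xCE = 11001110 → 2-byte char #6 = CE 9E.
Offset 17: leading byte 0xF0 = 11110000 → 4-byte char #7 = F0 9D 97 B8.
Offset 21: leading byte 0xEE = 11101110 → 3-byte char #8 = EE AA 9E.
Leading byte 0xEE = 11101110 matches 1110xxxx → 3-byte sequence.
Byte 1: 0xEE = 11101110, payload 1110 (4 bits).
Byte 2: 0xAA = 10101010 (10xxxxxx ✓), payload 101010.
Byte 3: 0x9E = 10011110 (10xxxxxx ✓), payload 011110.
Concatenate: 1110101010011110 = 0xEA9E (16 bits → U+EA9E).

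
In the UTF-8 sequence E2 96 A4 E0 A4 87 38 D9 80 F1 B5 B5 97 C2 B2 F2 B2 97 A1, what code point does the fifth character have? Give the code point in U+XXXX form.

U+75D57

Offset 0: leading byte 0xE2 = 11100010 → 3-byte char #1 = E2 96 A4.
Offset 3: leading byte 0xE0 = 11100000 → 3-byte char #2 = E0 A4 87.
Offset 6: leading byte 0x38 = 00111000 → 1-byte char #3 = 38.
Offset 7: leading byte 0xD9 = 11011001 → 2-byte char #4 = D9 80.
Offset 9: leading byte 0xF1 = 11110001 → 4-byte char #5 = F1 B5 B5 97.
Leading byte 0xF1 = 11110001 matches 11110xxx → 4-byte sequence.
Byte 1: 0xF1 = 11110001, payload 001 (3 bits).
Byte 2: 0xB5 = 10110101 (10xxxxxx ✓), payload 110101.
Byte 3: 0xB5 = 10110101 (10xxxxxx ✓), payload 110101.
Byte 4: 0x97 = 10010111 (10xxxxxx ✓), payload 010111.
Concatenate: 001110101110101010111 = 0x75D57 (21 bits → U+75D57).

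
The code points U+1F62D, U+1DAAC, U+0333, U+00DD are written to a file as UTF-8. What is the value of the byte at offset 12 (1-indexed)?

0x9D

1-indexed offset 12 is 0-indexed offset 11.
U+1F62D → 4-byte form F0 9F 98 AD at offsets 0–3.
U+1DAAC → 4-byte form F0 9D AA AC at offsets 4–7.
U+0333 → 2-byte form CC B3 at offsets 8–9.
U+00DD → 2-byte form C3 9D at offsets 10–11.
Offset 11 falls in char 4's range; it's byte 2 of C3 9D = 0x9D.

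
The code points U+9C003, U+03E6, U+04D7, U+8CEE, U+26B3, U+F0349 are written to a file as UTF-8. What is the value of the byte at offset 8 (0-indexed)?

0xE8

U+9C003 → 4-byte form F2 9C 80 83 at offsets 0–3.
U+03E6 → 2-byte form CF A6 at offsets 4–5.
U+04D7 → 2-byte form D3 97 at offsets 6–7.
U+8CEE → 3-byte form E8 B3 AE at offsets 8–10.
Offset 8 falls in char 4's range; it's byte 1 of E8 B3 AE = 0xE8.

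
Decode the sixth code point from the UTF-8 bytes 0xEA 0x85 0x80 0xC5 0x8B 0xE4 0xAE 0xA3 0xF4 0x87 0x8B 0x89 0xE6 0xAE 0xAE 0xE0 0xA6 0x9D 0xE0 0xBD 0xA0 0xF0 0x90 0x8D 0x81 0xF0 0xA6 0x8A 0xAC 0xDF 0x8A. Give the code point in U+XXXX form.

Offset 0: leading byte 0xEA = 11101010 → 3-byte char #1 = EA 85 80.
Offset 3: leading byte 0xC5 = 11000101 → 2-byte char #2 = C5 8B.
Offset 5: leading byte 0xE4 = 11100100 → 3-byte char #3 = E4 AE A3.
Offset 8: leading byte 0xF4 = 11110100 → 4-byte char #4 = F4 87 8B 89.
Offset 12: leading byte 0xE6 = 11100110 → 3-byte char #5 = E6 AE AE.
Offset 15: leading byte 0xE0 = 11100000 → 3-byte char #6 = E0 A6 9D.
Leading byte 0xE0 = 11100000 matches 1110xxxx → 3-byte sequence.
Byte 1: 0xE0 = 11100000, payload 0000 (4 bits).
Byte 2: 0xA6 = 10100110 (10xxxxxx ✓), payload 100110.
Byte 3: 0x9D = 10011101 (10xxxxxx ✓), payload 011101.
Concatenate: 0000100110011101 = 0x99D (16 bits → U+099D).

U+099D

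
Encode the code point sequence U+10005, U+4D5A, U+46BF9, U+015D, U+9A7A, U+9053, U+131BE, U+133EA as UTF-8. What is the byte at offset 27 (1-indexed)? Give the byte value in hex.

0xAA

1-indexed offset 27 is 0-indexed offset 26.
U+10005 → 4-byte form F0 90 80 85 at offsets 0–3.
U+4D5A → 3-byte form E4 B5 9A at offsets 4–6.
U+46BF9 → 4-byte form F1 86 AF B9 at offsets 7–10.
U+015D → 2-byte form C5 9D at offsets 11–12.
U+9A7A → 3-byte form E9 A9 BA at offsets 13–15.
U+9053 → 3-byte form E9 81 93 at offsets 16–18.
U+131BE → 4-byte form F0 93 86 BE at offsets 19–22.
U+133EA → 4-byte form F0 93 8F AA at offsets 23–26.
Offset 26 falls in char 8's range; it's byte 4 of F0 93 8F AA = 0xAA.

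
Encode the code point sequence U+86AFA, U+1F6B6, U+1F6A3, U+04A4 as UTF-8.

U+86AFA: 4-byte form → F2 86 AB BA.
U+1F6B6: 4-byte form → F0 9F 9A B6.
U+1F6A3: 4-byte form → F0 9F 9A A3.
U+04A4: 2-byte form → D2 A4.
Concatenated (14 bytes): F2 86 AB BA F0 9F 9A B6 F0 9F 9A A3 D2 A4.

F2 86 AB BA F0 9F 9A B6 F0 9F 9A A3 D2 A4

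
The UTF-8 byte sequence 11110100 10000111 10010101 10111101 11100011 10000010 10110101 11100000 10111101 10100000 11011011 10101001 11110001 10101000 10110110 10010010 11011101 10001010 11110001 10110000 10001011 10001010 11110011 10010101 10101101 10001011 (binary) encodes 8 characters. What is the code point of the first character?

Offset 0: leading byte 0xF4 = 11110100 → 4-byte char #1 = F4 87 95 BD.
Leading byte 0xF4 = 11110100 matches 11110xxx → 4-byte sequence.
Byte 1: 0xF4 = 11110100, payload 100 (3 bits).
Byte 2: 0x87 = 10000111 (10xxxxxx ✓), payload 000111.
Byte 3: 0x95 = 10010101 (10xxxxxx ✓), payload 010101.
Byte 4: 0xBD = 10111101 (10xxxxxx ✓), payload 111101.
Concatenate: 100000111010101111101 = 0x10757D (21 bits → U+10757D).

U+10757D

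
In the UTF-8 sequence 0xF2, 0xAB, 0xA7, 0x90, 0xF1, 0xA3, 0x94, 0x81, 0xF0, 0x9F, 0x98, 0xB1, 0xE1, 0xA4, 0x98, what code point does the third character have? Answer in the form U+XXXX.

U+1F631

Offset 0: leading byte 0xF2 = 11110010 → 4-byte char #1 = F2 AB A7 90.
Offset 4: leading byte 0xF1 = 11110001 → 4-byte char #2 = F1 A3 94 81.
Offset 8: leading byte 0xF0 = 11110000 → 4-byte char #3 = F0 9F 98 B1.
Leading byte 0xF0 = 11110000 matches 11110xxx → 4-byte sequence.
Byte 1: 0xF0 = 11110000, payload 000 (3 bits).
Byte 2: 0x9F = 10011111 (10xxxxxx ✓), payload 011111.
Byte 3: 0x98 = 10011000 (10xxxxxx ✓), payload 011000.
Byte 4: 0xB1 = 10110001 (10xxxxxx ✓), payload 110001.
Concatenate: 000011111011000110001 = 0x1F631 (21 bits → U+1F631).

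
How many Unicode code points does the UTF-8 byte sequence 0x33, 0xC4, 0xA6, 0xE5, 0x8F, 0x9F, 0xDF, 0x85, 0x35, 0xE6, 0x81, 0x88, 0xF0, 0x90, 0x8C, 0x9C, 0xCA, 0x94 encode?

Byte at offset 0: 0x33 = 00110011 → 1-byte char (#1). Advance 1.
Byte at offset 1: 0xC4 = 11000100 → 2-byte char (#2). Advance 2.
Byte at offset 3: 0xE5 = 11100101 → 3-byte char (#3). Advance 3.
Byte at offset 6: 0xDF = 11011111 → 2-byte char (#4). Advance 2.
Byte at offset 8: 0x35 = 00110101 → 1-byte char (#5). Advance 1.
Byte at offset 9: 0xE6 = 11100110 → 3-byte char (#6). Advance 3.
Byte at offset 12: 0xF0 = 11110000 → 4-byte char (#7). Advance 4.
Byte at offset 16: 0xCA = 11001010 → 2-byte char (#8). Advance 2.
Reached end at offset 18 after 8 code points.

8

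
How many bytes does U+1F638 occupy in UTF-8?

U+1F638 = 0x1F638. UTF-8 uses 1 byte below 0x80, 2 below 0x800, 3 below 0x10000, 4 up to 0x10FFFF. 0x1F638 is in U+10000–U+10FFFF → 4 bytes.

4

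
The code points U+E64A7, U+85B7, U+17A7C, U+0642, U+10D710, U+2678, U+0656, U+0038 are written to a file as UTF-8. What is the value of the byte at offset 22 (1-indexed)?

1-indexed offset 22 is 0-indexed offset 21.
U+E64A7 → 4-byte form F3 A6 92 A7 at offsets 0–3.
U+85B7 → 3-byte form E8 96 B7 at offsets 4–6.
U+17A7C → 4-byte form F0 97 A9 BC at offsets 7–10.
U+0642 → 2-byte form D9 82 at offsets 11–12.
U+10D710 → 4-byte form F4 8D 9C 90 at offsets 13–16.
U+2678 → 3-byte form E2 99 B8 at offsets 17–19.
U+0656 → 2-byte form D9 96 at offsets 20–21.
Offset 21 falls in char 7's range; it's byte 2 of D9 96 = 0x96.

0x96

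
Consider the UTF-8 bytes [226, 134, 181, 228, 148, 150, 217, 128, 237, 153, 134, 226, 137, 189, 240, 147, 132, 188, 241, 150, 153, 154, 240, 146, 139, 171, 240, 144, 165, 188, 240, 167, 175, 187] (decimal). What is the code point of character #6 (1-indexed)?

U+1313C

Offset 0: leading byte 0xE2 = 11100010 → 3-byte char #1 = E2 86 B5.
Offset 3: leading byte 0xE4 = 11100100 → 3-byte char #2 = E4 94 96.
Offset 6: leading byte 0xD9 = 11011001 → 2-byte char #3 = D9 80.
Offset 8: leading byte 0xED = 11101101 → 3-byte char #4 = ED 99 86.
Offset 11: leading byte 0xE2 = 11100010 → 3-byte char #5 = E2 89 BD.
Offset 14: leading byte 0xF0 = 11110000 → 4-byte char #6 = F0 93 84 BC.
Leading byte 0xF0 = 11110000 matches 11110xxx → 4-byte sequence.
Byte 1: 0xF0 = 11110000, payload 000 (3 bits).
Byte 2: 0x93 = 10010011 (10xxxxxx ✓), payload 010011.
Byte 3: 0x84 = 10000100 (10xxxxxx ✓), payload 000100.
Byte 4: 0xBC = 10111100 (10xxxxxx ✓), payload 111100.
Concatenate: 000010011000100111100 = 0x1313C (21 bits → U+1313C).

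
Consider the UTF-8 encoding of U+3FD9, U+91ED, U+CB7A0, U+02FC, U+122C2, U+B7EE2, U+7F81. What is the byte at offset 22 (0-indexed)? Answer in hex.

0x81

U+3FD9 → 3-byte form E3 BF 99 at offsets 0–2.
U+91ED → 3-byte form E9 87 AD at offsets 3–5.
U+CB7A0 → 4-byte form F3 8B 9E A0 at offsets 6–9.
U+02FC → 2-byte form CB BC at offsets 10–11.
U+122C2 → 4-byte form F0 92 8B 82 at offsets 12–15.
U+B7EE2 → 4-byte form F2 B7 BB A2 at offsets 16–19.
U+7F81 → 3-byte form E7 BE 81 at offsets 20–22.
Offset 22 falls in char 7's range; it's byte 3 of E7 BE 81 = 0x81.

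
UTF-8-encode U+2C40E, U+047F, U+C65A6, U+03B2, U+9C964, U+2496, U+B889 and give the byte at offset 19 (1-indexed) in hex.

0x96

1-indexed offset 19 is 0-indexed offset 18.
U+2C40E → 4-byte form F0 AC 90 8E at offsets 0–3.
U+047F → 2-byte form D1 BF at offsets 4–5.
U+C65A6 → 4-byte form F3 86 96 A6 at offsets 6–9.
U+03B2 → 2-byte form CE B2 at offsets 10–11.
U+9C964 → 4-byte form F2 9C A5 A4 at offsets 12–15.
U+2496 → 3-byte form E2 92 96 at offsets 16–18.
Offset 18 falls in char 6's range; it's byte 3 of E2 92 96 = 0x96.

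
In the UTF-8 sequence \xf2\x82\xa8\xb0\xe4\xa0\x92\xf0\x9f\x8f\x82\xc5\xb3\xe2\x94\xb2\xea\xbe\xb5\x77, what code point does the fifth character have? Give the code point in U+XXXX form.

Offset 0: leading byte 0xF2 = 11110010 → 4-byte char #1 = F2 82 A8 B0.
Offset 4: leading byte 0xE4 = 11100100 → 3-byte char #2 = E4 A0 92.
Offset 7: leading byte 0xF0 = 11110000 → 4-byte char #3 = F0 9F 8F 82.
Offset 11: leading byte 0xC5 = 11000101 → 2-byte char #4 = C5 B3.
Offset 13: leading byte 0xE2 = 11100010 → 3-byte char #5 = E2 94 B2.
Leading byte 0xE2 = 11100010 matches 1110xxxx → 3-byte sequence.
Byte 1: 0xE2 = 11100010, payload 0010 (4 bits).
Byte 2: 0x94 = 10010100 (10xxxxxx ✓), payload 010100.
Byte 3: 0xB2 = 10110010 (10xxxxxx ✓), payload 110010.
Concatenate: 0010010100110010 = 0x2532 (16 bits → U+2532).

U+2532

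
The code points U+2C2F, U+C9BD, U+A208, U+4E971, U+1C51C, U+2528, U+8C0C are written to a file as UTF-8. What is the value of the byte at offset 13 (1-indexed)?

1-indexed offset 13 is 0-indexed offset 12.
U+2C2F → 3-byte form E2 B0 AF at offsets 0–2.
U+C9BD → 3-byte form EC A6 BD at offsets 3–5.
U+A208 → 3-byte form EA 88 88 at offsets 6–8.
U+4E971 → 4-byte form F1 8E A5 B1 at offsets 9–12.
Offset 12 falls in char 4's range; it's byte 4 of F1 8E A5 B1 = 0xB1.

0xB1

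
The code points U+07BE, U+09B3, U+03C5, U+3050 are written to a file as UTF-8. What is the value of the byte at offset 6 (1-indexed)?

0xCF

1-indexed offset 6 is 0-indexed offset 5.
U+07BE → 2-byte form DE BE at offsets 0–1.
U+09B3 → 3-byte form E0 A6 B3 at offsets 2–4.
U+03C5 → 2-byte form CF 85 at offsets 5–6.
Offset 5 falls in char 3's range; it's byte 1 of CF 85 = 0xCF.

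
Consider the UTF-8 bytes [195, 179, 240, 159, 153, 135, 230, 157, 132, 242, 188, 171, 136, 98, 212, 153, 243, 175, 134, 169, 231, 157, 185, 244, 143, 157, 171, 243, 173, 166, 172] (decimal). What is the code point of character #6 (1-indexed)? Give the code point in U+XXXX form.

U+0519

Offset 0: leading byte 0xC3 = 11000011 → 2-byte char #1 = C3 B3.
Offset 2: leading byte 0xF0 = 11110000 → 4-byte char #2 = F0 9F 99 87.
Offset 6: leading byte 0xE6 = 11100110 → 3-byte char #3 = E6 9D 84.
Offset 9: leading byte 0xF2 = 11110010 → 4-byte char #4 = F2 BC AB 88.
Offset 13: leading byte 0x62 = 01100010 → 1-byte char #5 = 62.
Offset 14: leading byte 0xD4 = 11010100 → 2-byte char #6 = D4 99.
Leading byte 0xD4 = 11010100 matches 110xxxxx → 2-byte sequence.
Byte 1: 0xD4 = 11010100, payload 10100 (5 bits).
Byte 2: 0x99 = 10011001 (10xxxxxx ✓), payload 011001.
Concatenate: 10100011001 = 0x519 (11 bits → U+0519).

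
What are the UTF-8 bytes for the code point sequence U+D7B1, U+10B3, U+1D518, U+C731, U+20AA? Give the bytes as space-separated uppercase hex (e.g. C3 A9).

ED 9E B1 E1 82 B3 F0 9D 94 98 EC 9C B1 E2 82 AA

U+D7B1: 3-byte form → ED 9E B1.
U+10B3: 3-byte form → E1 82 B3.
U+1D518: 4-byte form → F0 9D 94 98.
U+C731: 3-byte form → EC 9C B1.
U+20AA: 3-byte form → E2 82 AA.
Concatenated (16 bytes): ED 9E B1 E1 82 B3 F0 9D 94 98 EC 9C B1 E2 82 AA.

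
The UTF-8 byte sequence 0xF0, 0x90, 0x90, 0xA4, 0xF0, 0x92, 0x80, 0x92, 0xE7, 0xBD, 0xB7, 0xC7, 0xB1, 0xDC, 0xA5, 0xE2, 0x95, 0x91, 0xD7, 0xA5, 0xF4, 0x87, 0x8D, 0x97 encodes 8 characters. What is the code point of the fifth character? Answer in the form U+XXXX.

U+0725

Offset 0: leading byte 0xF0 = 11110000 → 4-byte char #1 = F0 90 90 A4.
Offset 4: leading byte 0xF0 = 11110000 → 4-byte char #2 = F0 92 80 92.
Offset 8: leading byte 0xE7 = 11100111 → 3-byte char #3 = E7 BD B7.
Offset 11: leading byte 0xC7 = 11000111 → 2-byte char #4 = C7 B1.
Offset 13: leading byte 0xDC = 11011100 → 2-byte char #5 = DC A5.
Leading byte 0xDC = 11011100 matches 110xxxxx → 2-byte sequence.
Byte 1: 0xDC = 11011100, payload 11100 (5 bits).
Byte 2: 0xA5 = 10100101 (10xxxxxx ✓), payload 100101.
Concatenate: 11100100101 = 0x725 (11 bits → U+0725).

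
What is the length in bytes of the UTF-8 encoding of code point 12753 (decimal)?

3

U+31D1 = 0x31D1. UTF-8 uses 1 byte below 0x80, 2 below 0x800, 3 below 0x10000, 4 up to 0x10FFFF. 0x31D1 is in U+0800–U+FFFF → 3 bytes.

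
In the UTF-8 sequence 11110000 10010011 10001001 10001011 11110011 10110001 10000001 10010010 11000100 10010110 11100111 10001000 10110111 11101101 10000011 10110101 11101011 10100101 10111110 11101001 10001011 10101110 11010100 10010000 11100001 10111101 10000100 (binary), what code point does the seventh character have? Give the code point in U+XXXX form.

Offset 0: leading byte 0xF0 = 11110000 → 4-byte char #1 = F0 93 89 8B.
Offset 4: leading byte 0xF3 = 11110011 → 4-byte char #2 = F3 B1 81 92.
Offset 8: leading byte 0xC4 = 11000100 → 2-byte char #3 = C4 96.
Offset 10: leading byte 0xE7 = 11100111 → 3-byte char #4 = E7 88 B7.
Offset 13: leading byte 0xED = 11101101 → 3-byte char #5 = ED 83 B5.
Offset 16: leading byte 0xEB = 11101011 → 3-byte char #6 = EB A5 BE.
Offset 19: leading byte 0xE9 = 11101001 → 3-byte char #7 = E9 8B AE.
Leading byte 0xE9 = 11101001 matches 1110xxxx → 3-byte sequence.
Byte 1: 0xE9 = 11101001, payload 1001 (4 bits).
Byte 2: 0x8B = 10001011 (10xxxxxx ✓), payload 001011.
Byte 3: 0xAE = 10101110 (10xxxxxx ✓), payload 101110.
Concatenate: 1001001011101110 = 0x92EE (16 bits → U+92EE).

U+92EE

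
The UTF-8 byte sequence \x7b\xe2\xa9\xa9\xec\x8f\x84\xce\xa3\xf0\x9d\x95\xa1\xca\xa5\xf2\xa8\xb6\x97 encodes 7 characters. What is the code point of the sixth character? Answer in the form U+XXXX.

Offset 0: leading byte 0x7B = 01111011 → 1-byte char #1 = 7B.
Offset 1: leading byte 0xE2 = 11100010 → 3-byte char #2 = E2 A9 A9.
Offset 4: leading byte 0xEC = 11101100 → 3-byte char #3 = EC 8F 84.
Offset 7: leading byte 0xCE = 11001110 → 2-byte char #4 = CE A3.
Offset 9: leading byte 0xF0 = 11110000 → 4-byte char #5 = F0 9D 95 A1.
Offset 13: leading byte 0xCA = 11001010 → 2-byte char #6 = CA A5.
Leading byte 0xCA = 11001010 matches 110xxxxx → 2-byte sequence.
Byte 1: 0xCA = 11001010, payload 01010 (5 bits).
Byte 2: 0xA5 = 10100101 (10xxxxxx ✓), payload 100101.
Concatenate: 01010100101 = 0x2A5 (11 bits → U+02A5).

U+02A5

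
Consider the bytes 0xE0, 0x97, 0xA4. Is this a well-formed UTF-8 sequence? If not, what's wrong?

invalid (overlong encoding)

Leading byte 0xE0 = 11100000 → 3-byte form.
Continuation bytes all match 10xxxxxx. Payload decodes to 0x5E4.
But 0x5E4 < 0x800, the minimum for a 3-byte sequence — this is an overlong encoding.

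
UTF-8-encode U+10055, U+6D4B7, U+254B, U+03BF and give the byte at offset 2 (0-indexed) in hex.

0x81

U+10055 → 4-byte form F0 90 81 95 at offsets 0–3.
Offset 2 falls in char 1's range; it's byte 3 of F0 90 81 95 = 0x81.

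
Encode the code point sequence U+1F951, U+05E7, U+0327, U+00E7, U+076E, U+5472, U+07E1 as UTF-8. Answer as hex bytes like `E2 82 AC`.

U+1F951: 4-byte form → F0 9F A5 91.
U+05E7: 2-byte form → D7 A7.
U+0327: 2-byte form → CC A7.
U+00E7: 2-byte form → C3 A7.
U+076E: 2-byte form → DD AE.
U+5472: 3-byte form → E5 91 B2.
U+07E1: 2-byte form → DF A1.
Concatenated (17 bytes): F0 9F A5 91 D7 A7 CC A7 C3 A7 DD AE E5 91 B2 DF A1.

F0 9F A5 91 D7 A7 CC A7 C3 A7 DD AE E5 91 B2 DF A1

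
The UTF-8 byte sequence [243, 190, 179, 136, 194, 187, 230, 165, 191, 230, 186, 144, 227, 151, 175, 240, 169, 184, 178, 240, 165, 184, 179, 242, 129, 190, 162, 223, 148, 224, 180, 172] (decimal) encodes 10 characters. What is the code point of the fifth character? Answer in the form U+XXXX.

Offset 0: leading byte 0xF3 = 11110011 → 4-byte char #1 = F3 BE B3 88.
Offset 4: leading byte 0xC2 = 11000010 → 2-byte char #2 = C2 BB.
Offset 6: leading byte 0xE6 = 11100110 → 3-byte char #3 = E6 A5 BF.
Offset 9: leading byte 0xE6 = 11100110 → 3-byte char #4 = E6 BA 90.
Offset 12: leading byte 0xE3 = 11100011 → 3-byte char #5 = E3 97 AF.
Leading byte 0xE3 = 11100011 matches 1110xxxx → 3-byte sequence.
Byte 1: 0xE3 = 11100011, payload 0011 (4 bits).
Byte 2: 0x97 = 10010111 (10xxxxxx ✓), payload 010111.
Byte 3: 0xAF = 10101111 (10xxxxxx ✓), payload 101111.
Concatenate: 0011010111101111 = 0x35EF (16 bits → U+35EF).

U+35EF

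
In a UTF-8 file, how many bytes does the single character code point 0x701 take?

2

U+0701 = 0x701. UTF-8 uses 1 byte below 0x80, 2 below 0x800, 3 below 0x10000, 4 up to 0x10FFFF. 0x701 is in U+0080–U+07FF → 2 bytes.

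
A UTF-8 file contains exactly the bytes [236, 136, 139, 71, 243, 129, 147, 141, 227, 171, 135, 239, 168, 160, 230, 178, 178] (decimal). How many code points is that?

6

Byte at offset 0: 0xEC = 11101100 → 3-byte char (#1). Advance 3.
Byte at offset 3: 0x47 = 01000111 → 1-byte char (#2). Advance 1.
Byte at offset 4: 0xF3 = 11110011 → 4-byte char (#3). Advance 4.
Byte at offset 8: 0xE3 = 11100011 → 3-byte char (#4). Advance 3.
Byte at offset 11: 0xEF = 11101111 → 3-byte char (#5). Advance 3.
Byte at offset 14: 0xE6 = 11100110 → 3-byte char (#6). Advance 3.
Reached end at offset 17 after 6 code points.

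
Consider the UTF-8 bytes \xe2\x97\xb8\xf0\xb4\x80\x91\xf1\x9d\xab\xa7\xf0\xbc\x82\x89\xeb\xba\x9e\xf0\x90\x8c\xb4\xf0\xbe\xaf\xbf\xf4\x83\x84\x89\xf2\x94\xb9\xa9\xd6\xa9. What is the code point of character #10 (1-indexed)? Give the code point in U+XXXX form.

U+05A9

Offset 0: leading byte 0xE2 = 11100010 → 3-byte char #1 = E2 97 B8.
Offset 3: leading byte 0xF0 = 11110000 → 4-byte char #2 = F0 B4 80 91.
Offset 7: leading byte 0xF1 = 11110001 → 4-byte char #3 = F1 9D AB A7.
Offset 11: leading byte 0xF0 = 11110000 → 4-byte char #4 = F0 BC 82 89.
Offset 15: leading byte 0xEB = 11101011 → 3-byte char #5 = EB BA 9E.
Offset 18: leading byte 0xF0 = 11110000 → 4-byte char #6 = F0 90 8C B4.
Offset 22: leading byte 0xF0 = 11110000 → 4-byte char #7 = F0 BE AF BF.
Offset 26: leading byte 0xF4 = 11110100 → 4-byte char #8 = F4 83 84 89.
Offset 30: leading byte 0xF2 = 11110010 → 4-byte char #9 = F2 94 B9 A9.
Offset 34: leading byte 0xD6 = 11010110 → 2-byte char #10 = D6 A9.
Leading byte 0xD6 = 11010110 matches 110xxxxx → 2-byte sequence.
Byte 1: 0xD6 = 11010110, payload 10110 (5 bits).
Byte 2: 0xA9 = 10101001 (10xxxxxx ✓), payload 101001.
Concatenate: 10110101001 = 0x5A9 (11 bits → U+05A9).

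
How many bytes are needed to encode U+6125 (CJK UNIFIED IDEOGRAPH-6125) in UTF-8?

3

U+6125 = 0x6125. UTF-8 uses 1 byte below 0x80, 2 below 0x800, 3 below 0x10000, 4 up to 0x10FFFF. 0x6125 is in U+0800–U+FFFF → 3 bytes.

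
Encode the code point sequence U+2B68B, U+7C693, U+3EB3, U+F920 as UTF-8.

U+2B68B: 4-byte form → F0 AB 9A 8B.
U+7C693: 4-byte form → F1 BC 9A 93.
U+3EB3: 3-byte form → E3 BA B3.
U+F920: 3-byte form → EF A4 A0.
Concatenated (14 bytes): F0 AB 9A 8B F1 BC 9A 93 E3 BA B3 EF A4 A0.

F0 AB 9A 8B F1 BC 9A 93 E3 BA B3 EF A4 A0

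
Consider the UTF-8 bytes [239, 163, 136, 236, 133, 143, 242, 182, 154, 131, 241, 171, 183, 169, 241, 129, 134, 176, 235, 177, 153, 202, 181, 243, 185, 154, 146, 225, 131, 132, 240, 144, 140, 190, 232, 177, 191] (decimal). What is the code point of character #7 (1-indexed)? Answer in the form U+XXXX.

U+02B5

Offset 0: leading byte 0xEF = 11101111 → 3-byte char #1 = EF A3 88.
Offset 3: leading byte 0xEC = 11101100 → 3-byte char #2 = EC 85 8F.
Offset 6: leading byte 0xF2 = 11110010 → 4-byte char #3 = F2 B6 9A 83.
Offset 10: leading byte 0xF1 = 11110001 → 4-byte char #4 = F1 AB B7 A9.
Offset 14: leading byte 0xF1 = 11110001 → 4-byte char #5 = F1 81 86 B0.
Offset 18: leading byte 0xEB = 11101011 → 3-byte char #6 = EB B1 99.
Offset 21: leading byte 0xCA = 11001010 → 2-byte char #7 = CA B5.
Leading byte 0xCA = 11001010 matches 110xxxxx → 2-byte sequence.
Byte 1: 0xCA = 11001010, payload 01010 (5 bits).
Byte 2: 0xB5 = 10110101 (10xxxxxx ✓), payload 110101.
Concatenate: 01010110101 = 0x2B5 (11 bits → U+02B5).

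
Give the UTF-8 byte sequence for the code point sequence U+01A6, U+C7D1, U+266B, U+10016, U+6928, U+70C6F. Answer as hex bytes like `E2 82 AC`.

U+01A6: 2-byte form → C6 A6.
U+C7D1: 3-byte form → EC 9F 91.
U+266B: 3-byte form → E2 99 AB.
U+10016: 4-byte form → F0 90 80 96.
U+6928: 3-byte form → E6 A4 A8.
U+70C6F: 4-byte form → F1 B0 B1 AF.
Concatenated (19 bytes): C6 A6 EC 9F 91 E2 99 AB F0 90 80 96 E6 A4 A8 F1 B0 B1 AF.

C6 A6 EC 9F 91 E2 99 AB F0 90 80 96 E6 A4 A8 F1 B0 B1 AF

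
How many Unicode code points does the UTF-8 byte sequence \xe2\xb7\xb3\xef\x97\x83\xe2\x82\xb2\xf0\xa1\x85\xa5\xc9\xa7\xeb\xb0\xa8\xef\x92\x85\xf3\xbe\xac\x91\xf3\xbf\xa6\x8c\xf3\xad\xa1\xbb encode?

10

Byte at offset 0: 0xE2 = 11100010 → 3-byte char (#1). Advance 3.
Byte at offset 3: 0xEF = 11101111 → 3-byte char (#2). Advance 3.
Byte at offset 6: 0xE2 = 11100010 → 3-byte char (#3). Advance 3.
Byte at offset 9: 0xF0 = 11110000 → 4-byte char (#4). Advance 4.
Byte at offset 13: 0xC9 = 11001001 → 2-byte char (#5). Advance 2.
Byte at offset 15: 0xEB = 11101011 → 3-byte char (#6). Advance 3.
Byte at offset 18: 0xEF = 11101111 → 3-byte char (#7). Advance 3.
Byte at offset 21: 0xF3 = 11110011 → 4-byte char (#8). Advance 4.
Byte at offset 25: 0xF3 = 11110011 → 4-byte char (#9). Advance 4.
Byte at offset 29: 0xF3 = 11110011 → 4-byte char (#10). Advance 4.
Reached end at offset 33 after 10 code points.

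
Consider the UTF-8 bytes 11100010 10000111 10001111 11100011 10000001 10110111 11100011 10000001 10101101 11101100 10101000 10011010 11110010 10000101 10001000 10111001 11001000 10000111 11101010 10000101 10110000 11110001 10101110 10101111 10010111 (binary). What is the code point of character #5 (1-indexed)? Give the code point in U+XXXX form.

U+85239

Offset 0: leading byte 0xE2 = 11100010 → 3-byte char #1 = E2 87 8F.
Offset 3: leading byte 0xE3 = 11100011 → 3-byte char #2 = E3 81 B7.
Offset 6: leading byte 0xE3 = 11100011 → 3-byte char #3 = E3 81 AD.
Offset 9: leading byte 0xEC = 11101100 → 3-byte char #4 = EC A8 9A.
Offset 12: leading byte 0xF2 = 11110010 → 4-byte char #5 = F2 85 88 B9.
Leading byte 0xF2 = 11110010 matches 11110xxx → 4-byte sequence.
Byte 1: 0xF2 = 11110010, payload 010 (3 bits).
Byte 2: 0x85 = 10000101 (10xxxxxx ✓), payload 000101.
Byte 3: 0x88 = 10001000 (10xxxxxx ✓), payload 001000.
Byte 4: 0xB9 = 10111001 (10xxxxxx ✓), payload 111001.
Concatenate: 010000101001000111001 = 0x85239 (21 bits → U+85239).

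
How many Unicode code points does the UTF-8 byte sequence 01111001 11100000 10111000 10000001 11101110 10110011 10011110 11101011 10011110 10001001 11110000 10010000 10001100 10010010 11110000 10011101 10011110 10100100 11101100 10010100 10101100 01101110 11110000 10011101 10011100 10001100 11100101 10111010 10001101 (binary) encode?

Byte at offset 0: 0x79 = 01111001 → 1-byte char (#1). Advance 1.
Byte at offset 1: 0xE0 = 11100000 → 3-byte char (#2). Advance 3.
Byte at offset 4: 0xEE = 11101110 → 3-byte char (#3). Advance 3.
Byte at offset 7: 0xEB = 11101011 → 3-byte char (#4). Advance 3.
Byte at offset 10: 0xF0 = 11110000 → 4-byte char (#5). Advance 4.
Byte at offset 14: 0xF0 = 11110000 → 4-byte char (#6). Advance 4.
Byte at offset 18: 0xEC = 11101100 → 3-byte char (#7). Advance 3.
Byte at offset 21: 0x6E = 01101110 → 1-byte char (#8). Advance 1.
Byte at offset 22: 0xF0 = 11110000 → 4-byte char (#9). Advance 4.
Byte at offset 26: 0xE5 = 11100101 → 3-byte char (#10). Advance 3.
Reached end at offset 29 after 10 code points.

10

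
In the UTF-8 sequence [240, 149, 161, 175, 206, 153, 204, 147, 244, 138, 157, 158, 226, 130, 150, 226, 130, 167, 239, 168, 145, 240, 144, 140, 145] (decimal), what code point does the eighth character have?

Offset 0: leading byte 0xF0 = 11110000 → 4-byte char #1 = F0 95 A1 AF.
Offset 4: leading byte 0xCE = 11001110 → 2-byte char #2 = CE 99.
Offset 6: leading byte 0xCC = 11001100 → 2-byte char #3 = CC 93.
Offset 8: leading byte 0xF4 = 11110100 → 4-byte char #4 = F4 8A 9D 9E.
Offset 12: leading byte 0xE2 = 11100010 → 3-byte char #5 = E2 82 96.
Offset 15: leading byte 0xE2 = 11100010 → 3-byte char #6 = E2 82 A7.
Offset 18: leading byte 0xEF = 11101111 → 3-byte char #7 = EF A8 91.
Offset 21: leading byte 0xF0 = 11110000 → 4-byte char #8 = F0 90 8C 91.
Leading byte 0xF0 = 11110000 matches 11110xxx → 4-byte sequence.
Byte 1: 0xF0 = 11110000, payload 000 (3 bits).
Byte 2: 0x90 = 10010000 (10xxxxxx ✓), payload 010000.
Byte 3: 0x8C = 10001100 (10xxxxxx ✓), payload 001100.
Byte 4: 0x91 = 10010001 (10xxxxxx ✓), payload 010001.
Concatenate: 000010000001100010001 = 0x10311 (21 bits → U+10311).

U+10311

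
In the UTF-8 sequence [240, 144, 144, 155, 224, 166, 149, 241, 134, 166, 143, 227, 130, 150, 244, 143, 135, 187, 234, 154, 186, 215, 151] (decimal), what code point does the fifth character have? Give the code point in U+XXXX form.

Offset 0: leading byte 0xF0 = 11110000 → 4-byte char #1 = F0 90 90 9B.
Offset 4: leading byte 0xE0 = 11100000 → 3-byte char #2 = E0 A6 95.
Offset 7: leading byte 0xF1 = 11110001 → 4-byte char #3 = F1 86 A6 8F.
Offset 11: leading byte 0xE3 = 11100011 → 3-byte char #4 = E3 82 96.
Offset 14: leading byte 0xF4 = 11110100 → 4-byte char #5 = F4 8F 87 BB.
Leading byte 0xF4 = 11110100 matches 11110xxx → 4-byte sequence.
Byte 1: 0xF4 = 11110100, payload 100 (3 bits).
Byte 2: 0x8F = 10001111 (10xxxxxx ✓), payload 001111.
Byte 3: 0x87 = 10000111 (10xxxxxx ✓), payload 000111.
Byte 4: 0xBB = 10111011 (10xxxxxx ✓), payload 111011.
Concatenate: 100001111000111111011 = 0x10F1FB (21 bits → U+10F1FB).

U+10F1FB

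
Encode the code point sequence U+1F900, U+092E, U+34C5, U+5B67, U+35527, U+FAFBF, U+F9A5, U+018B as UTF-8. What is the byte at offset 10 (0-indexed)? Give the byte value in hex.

U+1F900 → 4-byte form F0 9F A4 80 at offsets 0–3.
U+092E → 3-byte form E0 A4 AE at offsets 4–6.
U+34C5 → 3-byte form E3 93 85 at offsets 7–9.
U+5B67 → 3-byte form E5 AD A7 at offsets 10–12.
Offset 10 falls in char 4's range; it's byte 1 of E5 AD A7 = 0xE5.

0xE5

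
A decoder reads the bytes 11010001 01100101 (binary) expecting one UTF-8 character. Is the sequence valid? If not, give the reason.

invalid (non-continuation byte where continuation expected)

Leading byte 0xD1 = 11010001 → 2-byte form.
Byte 2 is 0x65 = 01100101, which is not 10xxxxxx — expected a continuation byte.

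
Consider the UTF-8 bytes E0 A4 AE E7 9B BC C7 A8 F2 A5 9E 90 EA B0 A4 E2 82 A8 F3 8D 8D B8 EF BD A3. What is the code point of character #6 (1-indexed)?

Offset 0: leading byte 0xE0 = 11100000 → 3-byte char #1 = E0 A4 AE.
Offset 3: leading byte 0xE7 = 11100111 → 3-byte char #2 = E7 9B BC.
Offset 6: leading byte 0xC7 = 11000111 → 2-byte char #3 = C7 A8.
Offset 8: leading byte 0xF2 = 11110010 → 4-byte char #4 = F2 A5 9E 90.
Offset 12: leading byte 0xEA = 11101010 → 3-byte char #5 = EA B0 A4.
Offset 15: leading byte 0xE2 = 11100010 → 3-byte char #6 = E2 82 A8.
Leading byte 0xE2 = 11100010 matches 1110xxxx → 3-byte sequence.
Byte 1: 0xE2 = 11100010, payload 0010 (4 bits).
Byte 2: 0x82 = 10000010 (10xxxxxx ✓), payload 000010.
Byte 3: 0xA8 = 10101000 (10xxxxxx ✓), payload 101000.
Concatenate: 0010000010101000 = 0x20A8 (16 bits → U+20A8).

U+20A8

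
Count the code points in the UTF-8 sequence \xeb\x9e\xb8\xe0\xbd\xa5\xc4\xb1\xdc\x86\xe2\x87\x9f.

5

Byte at offset 0: 0xEB = 11101011 → 3-byte char (#1). Advance 3.
Byte at offset 3: 0xE0 = 11100000 → 3-byte char (#2). Advance 3.
Byte at offset 6: 0xC4 = 11000100 → 2-byte char (#3). Advance 2.
Byte at offset 8: 0xDC = 11011100 → 2-byte char (#4). Advance 2.
Byte at offset 10: 0xE2 = 11100010 → 3-byte char (#5). Advance 3.
Reached end at offset 13 after 5 code points.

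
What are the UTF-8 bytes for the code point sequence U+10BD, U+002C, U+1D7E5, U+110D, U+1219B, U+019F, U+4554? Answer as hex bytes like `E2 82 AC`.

E1 82 BD 2C F0 9D 9F A5 E1 84 8D F0 92 86 9B C6 9F E4 95 94

U+10BD: 3-byte form → E1 82 BD.
U+002C: 1-byte form → 2C.
U+1D7E5: 4-byte form → F0 9D 9F A5.
U+110D: 3-byte form → E1 84 8D.
U+1219B: 4-byte form → F0 92 86 9B.
U+019F: 2-byte form → C6 9F.
U+4554: 3-byte form → E4 95 94.
Concatenated (20 bytes): E1 82 BD 2C F0 9D 9F A5 E1 84 8D F0 92 86 9B C6 9F E4 95 94.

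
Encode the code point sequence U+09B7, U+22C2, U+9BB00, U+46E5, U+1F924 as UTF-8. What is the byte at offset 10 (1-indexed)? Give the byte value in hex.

0x80

1-indexed offset 10 is 0-indexed offset 9.
U+09B7 → 3-byte form E0 A6 B7 at offsets 0–2.
U+22C2 → 3-byte form E2 8B 82 at offsets 3–5.
U+9BB00 → 4-byte form F2 9B AC 80 at offsets 6–9.
Offset 9 falls in char 3's range; it's byte 4 of F2 9B AC 80 = 0x80.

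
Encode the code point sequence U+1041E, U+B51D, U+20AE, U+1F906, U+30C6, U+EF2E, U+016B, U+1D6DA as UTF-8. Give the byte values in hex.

F0 90 90 9E EB 94 9D E2 82 AE F0 9F A4 86 E3 83 86 EE BC AE C5 AB F0 9D 9B 9A

U+1041E: 4-byte form → F0 90 90 9E.
U+B51D: 3-byte form → EB 94 9D.
U+20AE: 3-byte form → E2 82 AE.
U+1F906: 4-byte form → F0 9F A4 86.
U+30C6: 3-byte form → E3 83 86.
U+EF2E: 3-byte form → EE BC AE.
U+016B: 2-byte form → C5 AB.
U+1D6DA: 4-byte form → F0 9D 9B 9A.
Concatenated (26 bytes): F0 90 90 9E EB 94 9D E2 82 AE F0 9F A4 86 E3 83 86 EE BC AE C5 AB F0 9D 9B 9A.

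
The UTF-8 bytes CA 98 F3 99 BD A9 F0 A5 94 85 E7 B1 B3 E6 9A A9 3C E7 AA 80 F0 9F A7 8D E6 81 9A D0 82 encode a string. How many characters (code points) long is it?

10

Byte at offset 0: 0xCA = 11001010 → 2-byte char (#1). Advance 2.
Byte at offset 2: 0xF3 = 11110011 → 4-byte char (#2). Advance 4.
Byte at offset 6: 0xF0 = 11110000 → 4-byte char (#3). Advance 4.
Byte at offset 10: 0xE7 = 11100111 → 3-byte char (#4). Advance 3.
Byte at offset 13: 0xE6 = 11100110 → 3-byte char (#5). Advance 3.
Byte at offset 16: 0x3C = 00111100 → 1-byte char (#6). Advance 1.
Byte at offset 17: 0xE7 = 11100111 → 3-byte char (#7). Advance 3.
Byte at offset 20: 0xF0 = 11110000 → 4-byte char (#8). Advance 4.
Byte at offset 24: 0xE6 = 11100110 → 3-byte char (#9). Advance 3.
Byte at offset 27: 0xD0 = 11010000 → 2-byte char (#10). Advance 2.
Reached end at offset 29 after 10 code points.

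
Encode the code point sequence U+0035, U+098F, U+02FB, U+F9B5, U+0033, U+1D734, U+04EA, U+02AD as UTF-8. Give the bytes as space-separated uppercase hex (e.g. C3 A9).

35 E0 A6 8F CB BB EF A6 B5 33 F0 9D 9C B4 D3 AA CA AD

U+0035: 1-byte form → 35.
U+098F: 3-byte form → E0 A6 8F.
U+02FB: 2-byte form → CB BB.
U+F9B5: 3-byte form → EF A6 B5.
U+0033: 1-byte form → 33.
U+1D734: 4-byte form → F0 9D 9C B4.
U+04EA: 2-byte form → D3 AA.
U+02AD: 2-byte form → CA AD.
Concatenated (18 bytes): 35 E0 A6 8F CB BB EF A6 B5 33 F0 9D 9C B4 D3 AA CA AD.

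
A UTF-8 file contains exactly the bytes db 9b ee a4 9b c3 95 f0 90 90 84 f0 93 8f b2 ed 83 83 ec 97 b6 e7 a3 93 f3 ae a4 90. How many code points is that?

Byte at offset 0: 0xDB = 11011011 → 2-byte char (#1). Advance 2.
Byte at offset 2: 0xEE = 11101110 → 3-byte char (#2). Advance 3.
Byte at offset 5: 0xC3 = 11000011 → 2-byte char (#3). Advance 2.
Byte at offset 7: 0xF0 = 11110000 → 4-byte char (#4). Advance 4.
Byte at offset 11: 0xF0 = 11110000 → 4-byte char (#5). Advance 4.
Byte at offset 15: 0xED = 11101101 → 3-byte char (#6). Advance 3.
Byte at offset 18: 0xEC = 11101100 → 3-byte char (#7). Advance 3.
Byte at offset 21: 0xE7 = 11100111 → 3-byte char (#8). Advance 3.
Byte at offset 24: 0xF3 = 11110011 → 4-byte char (#9). Advance 4.
Reached end at offset 28 after 9 code points.

9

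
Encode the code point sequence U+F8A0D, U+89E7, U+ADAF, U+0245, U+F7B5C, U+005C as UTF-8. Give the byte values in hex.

U+F8A0D: 4-byte form → F3 B8 A8 8D.
U+89E7: 3-byte form → E8 A7 A7.
U+ADAF: 3-byte form → EA B6 AF.
U+0245: 2-byte form → C9 85.
U+F7B5C: 4-byte form → F3 B7 AD 9C.
U+005C: 1-byte form → 5C.
Concatenated (17 bytes): F3 B8 A8 8D E8 A7 A7 EA B6 AF C9 85 F3 B7 AD 9C 5C.

F3 B8 A8 8D E8 A7 A7 EA B6 AF C9 85 F3 B7 AD 9C 5C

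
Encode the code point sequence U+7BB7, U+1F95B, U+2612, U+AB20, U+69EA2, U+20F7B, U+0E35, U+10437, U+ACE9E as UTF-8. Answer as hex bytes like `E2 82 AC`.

U+7BB7: 3-byte form → E7 AE B7.
U+1F95B: 4-byte form → F0 9F A5 9B.
U+2612: 3-byte form → E2 98 92.
U+AB20: 3-byte form → EA AC A0.
U+69EA2: 4-byte form → F1 A9 BA A2.
U+20F7B: 4-byte form → F0 A0 BD BB.
U+0E35: 3-byte form → E0 B8 B5.
U+10437: 4-byte form → F0 90 90 B7.
U+ACE9E: 4-byte form → F2 AC BA 9E.
Concatenated (32 bytes): E7 AE B7 F0 9F A5 9B E2 98 92 EA AC A0 F1 A9 BA A2 F0 A0 BD BB E0 B8 B5 F0 90 90 B7 F2 AC BA 9E.

E7 AE B7 F0 9F A5 9B E2 98 92 EA AC A0 F1 A9 BA A2 F0 A0 BD BB E0 B8 B5 F0 90 90 B7 F2 AC BA 9E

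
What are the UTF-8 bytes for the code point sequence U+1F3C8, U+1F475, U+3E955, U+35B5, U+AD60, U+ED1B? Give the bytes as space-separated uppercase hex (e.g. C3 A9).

U+1F3C8: 4-byte form → F0 9F 8F 88.
U+1F475: 4-byte form → F0 9F 91 B5.
U+3E955: 4-byte form → F0 BE A5 95.
U+35B5: 3-byte form → E3 96 B5.
U+AD60: 3-byte form → EA B5 A0.
U+ED1B: 3-byte form → EE B4 9B.
Concatenated (21 bytes): F0 9F 8F 88 F0 9F 91 B5 F0 BE A5 95 E3 96 B5 EA B5 A0 EE B4 9B.

F0 9F 8F 88 F0 9F 91 B5 F0 BE A5 95 E3 96 B5 EA B5 A0 EE B4 9B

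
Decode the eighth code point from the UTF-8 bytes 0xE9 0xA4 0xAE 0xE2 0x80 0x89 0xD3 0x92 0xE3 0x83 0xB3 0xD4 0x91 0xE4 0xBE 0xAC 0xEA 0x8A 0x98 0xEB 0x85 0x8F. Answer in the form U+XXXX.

U+B14F

Offset 0: leading byte 0xE9 = 11101001 → 3-byte char #1 = E9 A4 AE.
Offset 3: leading byte 0xE2 = 11100010 → 3-byte char #2 = E2 80 89.
Offset 6: leading byte 0xD3 = 11010011 → 2-byte char #3 = D3 92.
Offset 8: leading byte 0xE3 = 11100011 → 3-byte char #4 = E3 83 B3.
Offset 11: leading byte 0xD4 = 11010100 → 2-byte char #5 = D4 91.
Offset 13: leading byte 0xE4 = 11100100 → 3-byte char #6 = E4 BE AC.
Offset 16: leading byte 0xEA = 11101010 → 3-byte char #7 = EA 8A 98.
Offset 19: leading byte 0xEB = 11101011 → 3-byte char #8 = EB 85 8F.
Leading byte 0xEB = 11101011 matches 1110xxxx → 3-byte sequence.
Byte 1: 0xEB = 11101011, payload 1011 (4 bits).
Byte 2: 0x85 = 10000101 (10xxxxxx ✓), payload 000101.
Byte 3: 0x8F = 10001111 (10xxxxxx ✓), payload 001111.
Concatenate: 1011000101001111 = 0xB14F (16 bits → U+B14F).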